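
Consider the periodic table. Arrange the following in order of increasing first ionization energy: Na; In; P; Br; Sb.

Na, In, Sb, P, Br

Na is in period 3, group 1; P is in period 3, group 15; Br is in period 4, group 17; In is in period 5, group 13; Sb is in period 5, group 15.
Removing the outermost electron gets harder across a period and easier down a group.
Neither a single period nor a single group — weigh both effects.
In > Na: period and group pull opposite ways; the across-period shift dominates (558 vs 496 kJ/mol).
Sb > In: both are in period 5; the period trend gives Sb the larger value.
P > Sb: P sits above Sb in group 15, so the down-group effect alone puts P higher.
Br > P: the two effects oppose for this pair; the across-period effect wins (1140 vs 1012 kJ/mol).
Tabulated first ionization energy (kJ/mol): Na 496, P 1012, Br 1140, In 558, Sb 831.
So from lowest to highest: Na < In < Sb < P < Br.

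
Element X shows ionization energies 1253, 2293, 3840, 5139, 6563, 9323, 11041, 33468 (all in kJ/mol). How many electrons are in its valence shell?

Look for the largest jump between consecutive ionization energies: IE8/IE7 ≈ 3.0, far larger than any earlier ratio.
That jump marks the point where a core electron is being removed. So the atom has 7 valence electrons.

7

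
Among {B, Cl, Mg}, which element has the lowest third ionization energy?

The third ionization energy removes an electron from the +2 ion. For each element: B²⁺ still has 1 valence electron; Cl²⁺ still has 5 valence electrons; Mg²⁺ is the bare [Ne] core.
Core electrons are held far more tightly than valence electrons, so Mg tops the IE_3 order.
Valence configurations: B²⁺ [He]2s¹, Cl²⁺ [Ne]3s²3p³.
The numbers (kJ/mol): B 3660, Cl 3822, Mg 7733.
So the third ionization energies run B < Cl < Mg.

B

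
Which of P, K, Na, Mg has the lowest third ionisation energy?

IE_3 is the cost of taking one more electron from the +2 cation: P²⁺ still has 3 valence electrons; K²⁺ is already 1 electron into the core; Na²⁺ is already 1 electron into the core; Mg²⁺ is the bare [Ne] core.
Pulling an electron out of a noble-gas core costs far more than removing a remaining valence electron, so K, Na and Mg sit at the high end of IE_3.
Tabulated IE_3 (kJ/mol): P 2914, K 4420, Na 6910, Mg 7733.
Overall IE_3 order: P < K < Na < Mg.

P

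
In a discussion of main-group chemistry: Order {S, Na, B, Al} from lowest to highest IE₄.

S, Na, Al, B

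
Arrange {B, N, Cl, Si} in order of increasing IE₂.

Si < Cl < B < N

Consider each +1 ion: B⁺ still has 2 valence electrons; N⁺ still has 4 valence electrons; Cl⁺ still has 6 valence electrons; Si⁺ still has 3 valence electrons.
All are still removing valence electrons, so compare the +1 ions as you would atoms: IE_2 generally rises across a period (higher Z_eff) and falls down a group (larger shell), subject to the usual subshell exceptions.
Valence configurations: B⁺ [He]2s², N⁺ [He]2s²2p², Cl⁺ [Ne]3s²3p⁴, Si⁺ [Ne]3s²3p¹.
Tabulated IE_2 (kJ/mol): B 2427, N 2856, Cl 2298, Si 1577.
Putting it together, IE_2: Si < Cl < B < N.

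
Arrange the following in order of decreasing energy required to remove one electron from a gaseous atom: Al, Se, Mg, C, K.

C > Se > Mg > Al > K

C is in period 2, group 14; Mg is in period 3, group 2; Al is in period 3, group 13; K is in period 4, group 1; Se is in period 4, group 16.
Removing the outermost electron gets harder across a period and easier down a group.
Here both period and group differ, so the two effects have to be weighed against each other.
Al > K: relative to K, both the across-period and down-group shifts push Al's first ionization energy up.
Mg > Al: this pair runs against the simple trend — see the exception note.
Se > Mg: the two effects oppose for this pair; the across-period effect wins (941 vs 738 kJ/mol).
C > Se: the two effects oppose for this pair; the down-group effect wins (1086 vs 941 kJ/mol).
Note the exception: Mg has a higher first ionization energy than Al, contrary to the simple trend — Al's single 3p electron is easier to remove than one from Mg's filled 3s².
Tabulated first ionization energy (kJ/mol): C 1086, Mg 738, Al 578, K 419, Se 941.
So from highest to lowest: C > Se > Mg > Al > K.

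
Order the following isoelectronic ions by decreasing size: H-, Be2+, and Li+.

H- > Li+ > Be2+

All of these have 2 electrons, so size is governed by nuclear charge alone: the more protons, the stronger the pull on the same electron cloud, and the smaller the ion.
Nuclear charges: Be2+ (Z=4), Li+ (Z=3), H- (Z=1).
Largest to smallest: H- > Li+ > Be2+.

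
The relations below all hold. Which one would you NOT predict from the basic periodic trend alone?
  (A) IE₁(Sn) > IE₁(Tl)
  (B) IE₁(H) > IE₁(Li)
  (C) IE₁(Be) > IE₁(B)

The general trend: IE₁ increases across a period and decreases down a group.
(A) Sn (period 5, group 14) vs Tl (period 6, group 13): the stated order agrees with the simple trend.
(B) H (period 1, group 1) vs Li (period 2, group 1): the stated order agrees with the simple trend.
(C) Be (period 2, group 2) vs B (period 2, group 13): the stated order contradicts the simple trend.
The exception is (C): removing B's lone 2p electron is easier than breaking Be's filled 2s².

(C)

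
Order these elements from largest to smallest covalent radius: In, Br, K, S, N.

K > In > Br > S > N

Moving right in a period, electrons are added to the same shell under a stronger nuclear pull, so atoms get smaller; moving down, a new shell is opened and atoms get larger.
Here both period and group differ, so the two effects have to be weighed against each other.
S > N: period and group pull opposite ways; the down-group shift dominates (103 vs 71 pm).
Br > S: the two effects oppose for this pair; the down-group effect wins (114 vs 103 pm).
In > Br: both effects reinforce here, so In is clearly the larger of the two.
K > In: the two effects oppose for this pair; the across-period effect wins (196 vs 142 pm).
Approximate values (pm): N 71, S 103, K 196, Br 114, In 142.
So from largest to smallest: K > In > Br > S > N.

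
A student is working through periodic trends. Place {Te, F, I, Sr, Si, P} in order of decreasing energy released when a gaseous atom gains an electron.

F > I > Te > Si > P > Sr

F is in period 2, group 17; Si is in period 3, group 14; P is in period 3, group 15; Sr is in period 5, group 2; Te is in period 5, group 16; I is in period 5, group 17.
Adding an electron releases more energy for atoms nearer the top right (short of the noble gases).
These span different periods and groups, so the two trends combine.
P > Sr: relative to Sr, both the across-period and down-group shifts push P's electron affinity up.
Si > P: this pair runs against the simple trend — see the exception note.
Te > Si: period and group pull opposite ways; the across-period shift dominates (190 vs 134 kJ/mol).
I > Te: I lies to the right of Te in period 5, so the across-period effect alone puts I higher.
F > I: they share group 17; the group trend gives F the larger value.
Note the exception: Si has a higher electron affinity than P, contrary to the simple trend — adding an electron to P's half-filled 3p³ is unfavourable, so Si (3p²) has the more exothermic EA.
For reference (kJ/mol): F 328, Si 134, P 72, Sr 5, Te 190, I 295.
So from highest to lowest: F > I > Te > Si > P > Sr.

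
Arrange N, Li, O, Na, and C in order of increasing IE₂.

C < N < O < Na < Li

IE_2 is the cost of taking one more electron from the +1 cation: N⁺ still has 4 valence electrons; Li⁺ is the bare [He] core; O⁺ still has 5 valence electrons; Na⁺ is the bare [Ne] core; C⁺ still has 3 valence electrons.
Breaking into a closed-shell core is much more expensive than removing a leftover valence electron — Na and Li have the largest IE_2 here.
Valence configurations: N⁺ [He]2s²2p², O⁺ [He]2s²2p³, C⁺ [He]2s²2p¹.
Tabulated IE_2 (kJ/mol): N 2856, Li 7298, O 3388, Na 4562, C 2353.
Overall IE_2 order: C < N < O < Na < Li.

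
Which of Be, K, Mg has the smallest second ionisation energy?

After 1 electron has been removed, what remains? Be⁺ still has 1 valence electron; K⁺ is the bare [Ar] core; Mg⁺ still has 1 valence electron.
Core electrons are held far more tightly than valence electrons, so K tops the IE_2 order.
Valence configurations: Be⁺ [He]2s¹, Mg⁺ [Ne]3s¹.
Tabulated IE_2 (kJ/mol): Be 1757, K 3052, Mg 1451.
So the second ionization energies run Mg < Be < K.

Mg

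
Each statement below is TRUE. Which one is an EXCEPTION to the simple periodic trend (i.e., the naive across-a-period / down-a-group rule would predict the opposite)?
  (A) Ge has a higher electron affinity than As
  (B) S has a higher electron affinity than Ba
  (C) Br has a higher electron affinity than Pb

(A)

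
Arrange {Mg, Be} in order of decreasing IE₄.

Be, Mg

Consider each +3 ion: Mg³⁺ is already 1 electron into the core; Be³⁺ is already 1 electron into the core.
All of these are removing an electron from a noble-gas core or deeper; the smaller core (lower principal quantum number) is held far more tightly, and within a period the higher nuclear charge binds the same core more tightly.
The numbers (kJ/mol): Mg 10543, Be 21007.
So the fourth ionization energies run Mg < Be.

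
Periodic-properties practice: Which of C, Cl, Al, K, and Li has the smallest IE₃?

Al

Consider each +2 ion: C²⁺ still has 2 valence electrons; Cl²⁺ still has 5 valence electrons; Al²⁺ still has 1 valence electron; K²⁺ is already 1 electron into the core; Li²⁺ is already 1 electron into the core.
Usually core removal costs more than valence removal, but here the competition is close: a tightly held n=2 valence electron can cost more to remove than an n=3 core electron, so the actual values have to decide it.
Valence configurations: C²⁺ [He]2s², Cl²⁺ [Ne]3s²3p³, Al²⁺ [Ne]3s¹.
The numbers (kJ/mol): C 4620, Cl 3822, Al 2745, K 4420, Li 11815.
Hence IE_3: Al < Cl < K < C < Li.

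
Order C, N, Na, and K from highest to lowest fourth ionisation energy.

Na > N > C > K

Consider each +3 ion: C³⁺ still has 1 valence electron; N³⁺ still has 2 valence electrons; Na³⁺ is already 2 electrons into the core; K³⁺ is already 2 electrons into the core.
Usually core removal costs more than valence removal, but here the competition is close: a tightly held n=2 valence electron can cost more to remove than an n=3 core electron, so the actual values have to decide it.
Valence configurations: C³⁺ [He]2s¹, N³⁺ [He]2s².
Tabulated IE_4 (kJ/mol): C 6223, N 7475, Na 9543, K 5877.
Hence IE_4: K < C < N < Na.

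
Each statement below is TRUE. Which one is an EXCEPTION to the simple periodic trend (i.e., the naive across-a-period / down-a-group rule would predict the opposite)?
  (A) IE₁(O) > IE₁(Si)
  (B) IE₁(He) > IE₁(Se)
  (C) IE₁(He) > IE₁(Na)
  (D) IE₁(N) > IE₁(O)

The general trend: first ionisation energy increases across a period and decreases down a group.
(A) O (period 2, group 16) vs Si (period 3, group 14): the stated order agrees with the simple trend.
(B) He (period 1, group 18) vs Se (period 4, group 16): the stated order agrees with the simple trend.
(C) He (period 1, group 18) vs Na (period 3, group 1): the stated order agrees with the simple trend.
(D) N (period 2, group 15) vs O (period 2, group 16): the stated order contradicts the simple trend.
The exception is (D): pairing an electron in O's 2p⁴ costs repulsion energy, so O ionizes more easily than half-filled N (2p³).

(D)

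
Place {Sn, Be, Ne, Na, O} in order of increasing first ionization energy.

Na < Sn < Be < O < Ne

Be is in period 2, group 2; O is in period 2, group 16; Ne is in period 2, group 18; Na is in period 3, group 1; Sn is in period 5, group 14.
IE₁ increases left→right with effective nuclear charge and decreases top→bottom as the valence shell moves farther out.
Here both period and group differ, so the two effects have to be weighed against each other.
Sn > Na: period and group pull opposite ways; the across-period shift dominates (709 vs 496 kJ/mol).
Be > Sn: the two effects oppose for this pair; the down-group effect wins (900 vs 709 kJ/mol).
O > Be: O lies to the right of Be in period 2, so the across-period effect alone puts O higher.
Ne > O: Ne lies to the right of O in period 2, so the across-period effect alone puts Ne higher.
Tabulated first ionization energy (kJ/mol): Be 900, O 1314, Ne 2081, Na 496, Sn 709.
So from lowest to highest: Na < Sn < Be < O < Ne.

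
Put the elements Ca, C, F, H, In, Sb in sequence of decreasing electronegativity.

Atoms toward the upper right of the periodic table pull bonding electrons most strongly.
These span different periods and groups, so the two trends combine.
In > Ca: period and group pull opposite ways; the across-period shift dominates (1.78 vs 1.00).
Sb > In: Sb lies to the right of In in period 5, so the across-period effect alone puts Sb higher.
H > Sb: the two effects oppose for this pair; the down-group effect wins (2.20 vs 2.05).
C > H: the two effects oppose for this pair; the across-period effect wins (2.55 vs 2.20).
F > C: F lies to the right of C in period 2, so the across-period effect alone puts F higher.
Approximate values (Pauling): H 2.20, C 2.55, F 3.98, Ca 1.00, In 1.78, Sb 2.05.
So from highest to lowest: F > C > H > Sb > In > Ca.

F > C > H > Sb > In > Ca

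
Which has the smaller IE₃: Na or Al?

IE_3 is the cost of taking one more electron from the +2 cation: Na²⁺ is already 1 electron into the core; Al²⁺ still has 1 valence electron.
Pulling an electron out of a noble-gas core costs far more than removing a remaining valence electron, so Na sits at the high end of IE_3.
Tabulated IE_3 (kJ/mol): Na 6910, Al 2745.
Putting it together, IE_3: Al < Na.

Al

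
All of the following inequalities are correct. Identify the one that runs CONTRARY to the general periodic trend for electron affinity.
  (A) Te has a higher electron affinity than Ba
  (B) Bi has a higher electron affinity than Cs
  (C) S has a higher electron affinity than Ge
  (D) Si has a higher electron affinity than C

(D)

The general trend: electron affinity increases across a period and decreases down a group.
(A) Te (period 5, group 16) vs Ba (period 6, group 2): the stated order agrees with the simple trend.
(B) Bi (period 6, group 15) vs Cs (period 6, group 1): the stated order agrees with the simple trend.
(C) S (period 3, group 16) vs Ge (period 4, group 14): the stated order agrees with the simple trend.
(D) Si (period 3, group 14) vs C (period 2, group 14): the stated order contradicts the simple trend.
The exception is (D): Si's larger, more diffuse 3p orbitals accept an added electron slightly more readily than C's compact 2p.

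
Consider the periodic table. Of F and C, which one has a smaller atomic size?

C is in period 2, group 14; F is in period 2, group 17.
Radius decreases left→right (rising Z_eff, same n) and increases top→bottom (higher n).
All lie in period 2, so atomic radius increases right to left.
So F has the smaller atomic size (F < C).

F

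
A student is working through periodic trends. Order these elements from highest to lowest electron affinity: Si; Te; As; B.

Te, Si, As, B

Electron affinity generally becomes more exothermic across a period toward the halogens and less exothermic down a group.
A diagonal step moves right (one effect) and down (the opposite effect) at once.
As > B: period and group pull opposite ways; the across-period shift dominates (78 vs 27 kJ/mol).
Si > As: the two effects oppose for this pair; the down-group effect wins (134 vs 78 kJ/mol).
Te > Si: the two effects oppose for this pair; the across-period effect wins (190 vs 134 kJ/mol).
For reference (kJ/mol): B 27, Si 134, As 78, Te 190.
So from highest to lowest: Te > Si > As > B.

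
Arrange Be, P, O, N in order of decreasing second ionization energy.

After 1 electron has been removed, what remains? Be⁺ still has 1 valence electron; P⁺ still has 4 valence electrons; O⁺ still has 5 valence electrons; N⁺ still has 4 valence electrons.
All are still removing valence electrons, so compare the +1 ions as you would atoms: IE_2 generally rises across a period (higher Z_eff) and falls down a group (larger shell), subject to the usual subshell exceptions.
Valence configurations: Be⁺ [He]2s¹, P⁺ [Ne]3s²3p², O⁺ [He]2s²2p³, N⁺ [He]2s²2p².
Approximate IE_2 values (kJ/mol): Be 1757, P 1907, O 3388, N 2856.
Putting it together, IE_2: Be < P < N < O.

O > N > P > Be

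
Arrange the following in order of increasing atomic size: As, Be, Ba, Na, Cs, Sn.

Be < As < Sn < Na < Ba < Cs

Be is in period 2, group 2; Na is in period 3, group 1; As is in period 4, group 15; Sn is in period 5, group 14; Cs is in period 6, group 1; Ba is in period 6, group 2.
Atomic radius shrinks across a period as nuclear charge pulls the same shell inward, and grows down a group as new shells are added.
Neither a single period nor a single group — weigh both effects.
As > Be: period and group pull opposite ways; the down-group shift dominates (121 vs 102 pm).
Sn > As: relative to As, both the across-period and down-group shifts push Sn's atomic radius up.
Na > Sn: the two effects oppose for this pair; the across-period effect wins (155 vs 140 pm).
Ba > Na: period and group pull opposite ways; the down-group shift dominates (196 vs 155 pm).
Cs > Ba: Cs lies to the left of Ba in period 6, so the across-period effect alone puts Cs larger.
For reference (pm): Be 102, Na 155, As 121, Sn 140, Cs 232, Ba 196.
So from smallest to largest: Be < As < Sn < Na < Ba < Cs.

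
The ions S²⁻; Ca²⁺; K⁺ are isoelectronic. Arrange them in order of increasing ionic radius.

All of these have 18 electrons, so size is governed by nuclear charge alone: the more protons, the stronger the pull on the same electron cloud, and the smaller the ion.
Nuclear charges: Ca²⁺ (Z=20), K⁺ (Z=19), S²⁻ (Z=16).
Smallest to largest: Ca²⁺ < K⁺ < S²⁻.

Ca²⁺, K⁺, S²⁻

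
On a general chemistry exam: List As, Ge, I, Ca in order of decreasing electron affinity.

Electron affinity generally becomes more exothermic across a period toward the halogens and less exothermic down a group.
Here both period and group differ, so the two effects have to be weighed against each other.
As > Ca: both are in period 4; the period trend gives As the larger value.
Ge > As: this pair runs against the simple trend — see the exception note.
I > Ge: the two effects oppose for this pair; the across-period effect wins (295 vs 119 kJ/mol).
Note the exception: Ge has a higher electron affinity than As, contrary to the simple trend — adding an electron to As's half-filled 4p³ is unfavourable, so Ge (4p²) has the more exothermic EA.
Tabulated electron affinity (kJ/mol): Ca 2, Ge 119, As 78, I 295.
So from highest to lowest: I > Ge > As > Ca.

I, Ge, As, Ca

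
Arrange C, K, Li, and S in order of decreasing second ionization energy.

Li > K > C > S

IE_2 is the cost of taking one more electron from the +1 cation: C⁺ still has 3 valence electrons; K⁺ is the bare [Ar] core; Li⁺ is the bare [He] core; S⁺ still has 5 valence electrons.
Pulling an electron out of a noble-gas core costs far more than removing a remaining valence electron, so K and Li sit at the high end of IE_2.
Valence configurations: C⁺ [He]2s²2p¹, S⁺ [Ne]3s²3p³.
Tabulated IE_2 (kJ/mol): C 2353, K 3052, Li 7298, S 2252.
Putting it together, IE_2: S < C < K < Li.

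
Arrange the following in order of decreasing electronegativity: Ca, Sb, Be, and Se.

Electronegativity increases across a period and decreases down a group, tracking effective nuclear charge and atomic size.
Neither a single period nor a single group — weigh both effects.
Be > Ca: Be sits above Ca in group 2, so the down-group effect alone puts Be higher.
Sb > Be: period and group pull opposite ways; the across-period shift dominates (2.05 vs 1.57).
Se > Sb: both effects reinforce here, so Se is clearly the higher of the two.
Approximate values (Pauling): Be 1.57, Ca 1.00, Se 2.55, Sb 2.05.
So from highest to lowest: Se > Sb > Be > Ca.

Se > Sb > Be > Ca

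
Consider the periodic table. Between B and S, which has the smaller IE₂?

The second ionization energy removes an electron from the +1 ion. For each element: B⁺ still has 2 valence electrons; S⁺ still has 5 valence electrons.
All are still removing valence electrons, so compare the +1 ions as you would atoms: IE_2 generally rises across a period (higher Z_eff) and falls down a group (larger shell), subject to the usual subshell exceptions.
Valence configurations: B⁺ [He]2s², S⁺ [Ne]3s²3p³.
Approximate IE_2 values (kJ/mol): B 2427, S 2252.
Overall IE_2 order: S < B.

S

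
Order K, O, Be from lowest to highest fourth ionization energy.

K < O < Be

Consider each +3 ion: K³⁺ is already 2 electrons into the core; O³⁺ still has 3 valence electrons; Be³⁺ is already 1 electron into the core.
Usually core removal costs more than valence removal, but here the competition is close: a tightly held n=2 valence electron can cost more to remove than an n=3 core electron, so the actual values have to decide it.
The numbers (kJ/mol): K 5877, O 7469, Be 21007.
Hence IE_4: K < O < Be.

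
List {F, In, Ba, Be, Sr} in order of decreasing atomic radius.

Ba > Sr > In > Be > F

Be is in period 2, group 2; F is in period 2, group 17; Sr is in period 5, group 2; In is in period 5, group 13; Ba is in period 6, group 2.
Atomic radius shrinks across a period as nuclear charge pulls the same shell inward, and grows down a group as new shells are added.
Here both period and group differ, so the two effects have to be weighed against each other.
Be > F: both are in period 2; the period trend gives Be the larger value.
In > Be: period and group pull opposite ways; the down-group shift dominates (142 vs 102 pm).
Sr > In: both are in period 5; the period trend gives Sr the larger value.
Ba > Sr: Ba sits below Sr in group 2, so the down-group effect alone puts Ba larger.
Approximate values (pm): Be 102, F 64, Sr 185, In 142, Ba 196.
So from largest to smallest: Ba > Sr > In > Be > F.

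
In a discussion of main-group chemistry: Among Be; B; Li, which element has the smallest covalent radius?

Radius decreases left→right (rising Z_eff, same n) and increases top→bottom (higher n).
All lie in period 2, so atomic radius increases right to left.
The smallest covalent radius among these belongs to B.

B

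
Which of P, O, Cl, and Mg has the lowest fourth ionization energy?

IE_4 is the cost of taking one more electron from the +3 cation: P³⁺ still has 2 valence electrons; O³⁺ still has 3 valence electrons; Cl³⁺ still has 4 valence electrons; Mg³⁺ is already 1 electron into the core.
Breaking into a closed-shell core is much more expensive than removing a leftover valence electron — Mg has the largest IE_4 here.
Valence configurations: P³⁺ [Ne]3s², O³⁺ [He]2s²2p¹, Cl³⁺ [Ne]3s²3p².
Tabulated IE_4 (kJ/mol): P 4964, O 7469, Cl 5159, Mg 10543.
Overall IE_4 order: P < Cl < O < Mg.

P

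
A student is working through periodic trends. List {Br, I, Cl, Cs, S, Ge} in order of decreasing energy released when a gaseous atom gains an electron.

Cl > Br > I > S > Ge > Cs

S is in period 3, group 16; Cl is in period 3, group 17; Ge is in period 4, group 14; Br is in period 4, group 17; I is in period 5, group 17; Cs is in period 6, group 1.
EA tends to increase across a period and decrease down a group, though the pattern is less regular than for IE or radius.
These span different periods and groups, so the two trends combine.
Ge > Cs: both effects reinforce here, so Ge is clearly the higher of the two.
S > Ge: relative to Ge, both the across-period and down-group shifts push S's electron affinity up.
I > S: the two effects oppose for this pair; the across-period effect wins (295 vs 200 kJ/mol).
Br > I: they share group 17; the group trend gives Br the larger value.
Cl > Br: Cl sits above Br in group 17, so the down-group effect alone puts Cl higher.
Tabulated electron affinity (kJ/mol): S 200, Cl 349, Ge 119, Br 325, I 295, Cs 46.
So from highest to lowest: Cl > Br > I > S > Ge > Cs.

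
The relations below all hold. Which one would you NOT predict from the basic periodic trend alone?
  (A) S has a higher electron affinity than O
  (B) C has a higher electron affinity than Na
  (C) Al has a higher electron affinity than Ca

(A)

The general trend: electron affinity increases across a period and decreases down a group.
(A) S (period 3, group 16) vs O (period 2, group 16): the stated order contradicts the simple trend.
(B) C (period 2, group 14) vs Na (period 3, group 1): the stated order agrees with the simple trend.
(C) Al (period 3, group 13) vs Ca (period 4, group 2): the stated order agrees with the simple trend.
The exception is (A): the compact 2p subshell of O repels the added electron more than S's larger 3p does.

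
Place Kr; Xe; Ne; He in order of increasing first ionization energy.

Xe < Kr < Ne < He

He is in period 1, group 18; Ne is in period 2, group 18; Kr is in period 4, group 18; Xe is in period 5, group 18.
IE₁ increases left→right with effective nuclear charge and decreases top→bottom as the valence shell moves farther out.
All are in group 18, so first ionization energy increases up the group.
So from lowest to highest: Xe < Kr < Ne < He.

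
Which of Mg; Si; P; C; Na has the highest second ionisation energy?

Na

After 1 electron has been removed, what remains? Mg⁺ still has 1 valence electron; Si⁺ still has 3 valence electrons; P⁺ still has 4 valence electrons; C⁺ still has 3 valence electrons; Na⁺ is the bare [Ne] core.
Core electrons are held far more tightly than valence electrons, so Na tops the IE_2 order.
Valence configurations: Mg⁺ [Ne]3s¹, Si⁺ [Ne]3s²3p¹, P⁺ [Ne]3s²3p², C⁺ [He]2s²2p¹.
Approximate IE_2 values (kJ/mol): Mg 1451, Si 1577, P 1907, C 2353, Na 4562.
So the second ionization energies run Mg < Si < P < C < Na.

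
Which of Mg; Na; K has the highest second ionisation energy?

The second ionization energy removes an electron from the +1 ion. For each element: Mg⁺ still has 1 valence electron; Na⁺ is the bare [Ne] core; K⁺ is the bare [Ar] core.
Core electrons are held far more tightly than valence electrons, so K and Na top the IE_2 order.
The numbers (kJ/mol): Mg 1451, Na 4562, K 3052.
Hence IE_2: Mg < K < Na.

Na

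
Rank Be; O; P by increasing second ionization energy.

Consider each +1 ion: Be⁺ still has 1 valence electron; O⁺ still has 5 valence electrons; P⁺ still has 4 valence electrons.
All are still removing valence electrons, so compare the +1 ions as you would atoms: IE_2 generally rises across a period (higher Z_eff) and falls down a group (larger shell), subject to the usual subshell exceptions.
Valence configurations: Be⁺ [He]2s¹, O⁺ [He]2s²2p³, P⁺ [Ne]3s²3p².
The numbers (kJ/mol): Be 1757, O 3388, P 1907.
Overall IE_2 order: Be < P < O.

Be < P < O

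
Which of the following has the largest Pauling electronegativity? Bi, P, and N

N

N is in period 2, group 15; P is in period 3, group 15; Bi is in period 6, group 15.
Atoms toward the upper right of the periodic table pull bonding electrons most strongly.
All are in group 15, so electronegativity increases up the group.
The largest Pauling electronegativity among these belongs to N.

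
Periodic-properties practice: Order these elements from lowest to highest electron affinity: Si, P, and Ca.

Si is in period 3, group 14; P is in period 3, group 15; Ca is in period 4, group 2.
Atoms with high Z_eff and room in the valence shell (especially the halogens) have the most exothermic electron affinities.
Neither a single period nor a single group — weigh both effects.
P > Ca: relative to Ca, both the across-period and down-group shifts push P's electron affinity up.
Si > P: this pair runs against the simple trend — see the exception note.
Note the exception: Si has a higher electron affinity than P, contrary to the simple trend — adding an electron to P's half-filled 3p³ is unfavourable, so Si (3p²) has the more exothermic EA.
Approximate values (kJ/mol): Si 134, P 72, Ca 2.
So from lowest to highest: Ca < P < Si.

Ca < P < Si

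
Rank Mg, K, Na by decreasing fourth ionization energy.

IE_4 is the cost of taking one more electron from the +3 cation: Mg³⁺ is already 1 electron into the core; K³⁺ is already 2 electrons into the core; Na³⁺ is already 2 electrons into the core.
All of these are removing an electron from a noble-gas core or deeper; the smaller core (lower principal quantum number) is held far more tightly, and within a period the higher nuclear charge binds the same core more tightly.
Tabulated IE_4 (kJ/mol): Mg 10543, K 5877, Na 9543.
Putting it together, IE_4: K < Na < Mg.

Mg > Na > K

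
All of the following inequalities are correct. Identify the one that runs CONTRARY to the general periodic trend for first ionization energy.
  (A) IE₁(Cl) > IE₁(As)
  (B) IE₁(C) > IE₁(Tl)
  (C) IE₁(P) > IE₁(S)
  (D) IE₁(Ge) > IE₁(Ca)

The general trend: first ionization energy increases across a period and decreases down a group.
(A) Cl (period 3, group 17) vs As (period 4, group 15): the stated order agrees with the simple trend.
(B) C (period 2, group 14) vs Tl (period 6, group 13): the stated order agrees with the simple trend.
(C) P (period 3, group 15) vs S (period 3, group 16): the stated order contradicts the simple trend.
(D) Ge (period 4, group 14) vs Ca (period 4, group 2): the stated order agrees with the simple trend.
The exception is (C): S (3p⁴) ionizes more easily than half-filled P (3p³) because the paired 3p electron in S is pushed out by e⁻–e⁻ repulsion.

(C)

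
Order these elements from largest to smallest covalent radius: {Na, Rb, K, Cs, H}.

Cs > Rb > K > Na > H

Moving right in a period, electrons are added to the same shell under a stronger nuclear pull, so atoms get smaller; moving down, a new shell is opened and atoms get larger.
All are in group 1, so atomic radius increases down the group.
So from largest to smallest: Cs > Rb > K > Na > H.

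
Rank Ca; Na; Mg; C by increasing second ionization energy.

Ca, Mg, C, Na

After 1 electron has been removed, what remains? Ca⁺ still has 1 valence electron; Na⁺ is the bare [Ne] core; Mg⁺ still has 1 valence electron; C⁺ still has 3 valence electrons.
Pulling an electron out of a noble-gas core costs far more than removing a remaining valence electron, so Na sits at the high end of IE_2.
Valence configurations: Ca⁺ [Ar]4s¹, Mg⁺ [Ne]3s¹, C⁺ [He]2s²2p¹.
The numbers (kJ/mol): Ca 1145, Na 4562, Mg 1451, C 2353.
Hence IE_2: Ca < Mg < C < Na.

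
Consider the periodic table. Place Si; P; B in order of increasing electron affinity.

B is in period 2, group 13; Si is in period 3, group 14; P is in period 3, group 15.
Adding an electron releases more energy for atoms nearer the top right (short of the noble gases).
Neither a single period nor a single group — weigh both effects.
P > B: the two effects oppose for this pair; the across-period effect wins (72 vs 27 kJ/mol).
Si > P: this pair runs against the simple trend — see the exception note.
Note the exception: Si has a higher electron affinity than P, contrary to the simple trend — adding an electron to P's half-filled 3p³ is unfavourable, so Si (3p²) has the more exothermic EA.
Tabulated electron affinity (kJ/mol): B 27, Si 134, P 72.
So from lowest to highest: B < P < Si.

B, P, Si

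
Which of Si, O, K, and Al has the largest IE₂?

O

The second ionization energy removes an electron from the +1 ion. For each element: Si⁺ still has 3 valence electrons; O⁺ still has 5 valence electrons; K⁺ is the bare [Ar] core; Al⁺ still has 2 valence electrons.
Usually core removal costs more than valence removal, but here the competition is close: a tightly held n=2 valence electron can cost more to remove than an n=3 core electron, so the actual values have to decide it.
Valence configurations: Si⁺ [Ne]3s²3p¹, O⁺ [He]2s²2p³, Al⁺ [Ne]3s².
Si⁺ loses a lone 3p electron whereas Al⁺ must break into a filled 3s² pair, so IE_2(Al) > IE_2(Si) even though Si has the higher nuclear charge.
The numbers (kJ/mol): Si 1577, O 3388, K 3052, Al 1817.
Putting it together, IE_2: Si < Al < K < O.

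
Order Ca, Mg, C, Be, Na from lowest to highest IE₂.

After 1 electron has been removed, what remains? Ca⁺ still has 1 valence electron; Mg⁺ still has 1 valence electron; C⁺ still has 3 valence electrons; Be⁺ still has 1 valence electron; Na⁺ is the bare [Ne] core.
Pulling an electron out of a noble-gas core costs far more than removing a remaining valence electron, so Na sits at the high end of IE_2.
Valence configurations: Ca⁺ [Ar]4s¹, Mg⁺ [Ne]3s¹, C⁺ [He]2s²2p¹, Be⁺ [He]2s¹.
Tabulated IE_2 (kJ/mol): Ca 1145, Mg 1451, C 2353, Be 1757, Na 4562.
Putting it together, IE_2: Ca < Mg < Be < C < Na.

Ca < Mg < Be < C < Na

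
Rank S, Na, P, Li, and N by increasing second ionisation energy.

P < S < N < Na < Li

After 1 electron has been removed, what remains? S⁺ still has 5 valence electrons; Na⁺ is the bare [Ne] core; P⁺ still has 4 valence electrons; Li⁺ is the bare [He] core; N⁺ still has 4 valence electrons.
Breaking into a closed-shell core is much more expensive than removing a leftover valence electron — Na and Li have the largest IE_2 here.
Valence configurations: S⁺ [Ne]3s²3p³, P⁺ [Ne]3s²3p², N⁺ [He]2s²2p².
Tabulated IE_2 (kJ/mol): S 2252, Na 4562, P 1907, Li 7298, N 2856.
So the second ionization energies run P < S < N < Na < Li.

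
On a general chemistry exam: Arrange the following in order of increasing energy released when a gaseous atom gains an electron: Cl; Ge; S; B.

B < Ge < S < Cl

B is in period 2, group 13; S is in period 3, group 16; Cl is in period 3, group 17; Ge is in period 4, group 14.
Electron affinity generally becomes more exothermic across a period toward the halogens and less exothermic down a group.
These span different periods and groups, so the two trends combine.
Ge > B: the two effects oppose for this pair; the across-period effect wins (119 vs 27 kJ/mol).
S > Ge: relative to Ge, both the across-period and down-group shifts push S's electron affinity up.
Cl > S: Cl lies to the right of S in period 3, so the across-period effect alone puts Cl higher.
Approximate values (kJ/mol): B 27, S 200, Cl 349, Ge 119.
So from lowest to highest: B < Ge < S < Cl.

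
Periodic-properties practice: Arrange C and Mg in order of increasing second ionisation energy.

After 1 electron has been removed, what remains? C⁺ still has 3 valence electrons; Mg⁺ still has 1 valence electron.
All are still removing valence electrons, so compare the +1 ions as you would atoms: IE_2 generally rises across a period (higher Z_eff) and falls down a group (larger shell), subject to the usual subshell exceptions.
Valence configurations: C⁺ [He]2s²2p¹, Mg⁺ [Ne]3s¹.
The numbers (kJ/mol): C 2353, Mg 1451.
Putting it together, IE_2: Mg < C.

Mg, C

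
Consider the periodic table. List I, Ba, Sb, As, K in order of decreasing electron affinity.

K is in period 4, group 1; As is in period 4, group 15; Sb is in period 5, group 15; I is in period 5, group 17; Ba is in period 6, group 2.
Electron affinity generally becomes more exothermic across a period toward the halogens and less exothermic down a group.
Here both period and group differ, so the two effects have to be weighed against each other.
K > Ba: the two effects oppose for this pair; the down-group effect wins (48 vs 14 kJ/mol).
As > K: As lies to the right of K in period 4, so the across-period effect alone puts As higher.
Sb > As: this pair runs against the simple trend — see the exception note.
I > Sb: both are in period 5; the period trend gives I the larger value.
Note the exception: Sb has a higher electron affinity than As, contrary to the simple trend — both are half-filled np³, but the pairing/repulsion penalty for the added electron shrinks as the p orbitals become larger and more diffuse down the group, and for Sb that outweighs the weaker nuclear attraction.
Tabulated electron affinity (kJ/mol): K 48, As 78, Sb 103, I 295, Ba 14.
So from highest to lowest: I > Sb > As > K > Ba.

I > Sb > As > K > Ba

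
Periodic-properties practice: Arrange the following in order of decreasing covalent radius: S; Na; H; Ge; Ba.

Ba > Na > Ge > S > H

Atomic radius shrinks across a period as nuclear charge pulls the same shell inward, and grows down a group as new shells are added.
Here both period and group differ, so the two effects have to be weighed against each other.
S > H: period and group pull opposite ways; the down-group shift dominates (103 vs 32 pm).
Ge > S: both effects reinforce here, so Ge is clearly the larger of the two.
Na > Ge: the two effects oppose for this pair; the across-period effect wins (155 vs 121 pm).
Ba > Na: the two effects oppose for this pair; the down-group effect wins (196 vs 155 pm).
For reference (pm): H 32, Na 155, S 103, Ge 121, Ba 196.
So from largest to smallest: Ba > Na > Ge > S > H.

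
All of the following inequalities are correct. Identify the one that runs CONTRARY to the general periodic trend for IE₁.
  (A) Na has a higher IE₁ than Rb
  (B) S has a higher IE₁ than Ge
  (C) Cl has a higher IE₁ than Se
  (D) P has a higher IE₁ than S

The general trend: IE₁ increases across a period and decreases down a group.
(A) Na (period 3, group 1) vs Rb (period 5, group 1): the stated order agrees with the simple trend.
(B) S (period 3, group 16) vs Ge (period 4, group 14): the stated order agrees with the simple trend.
(C) Cl (period 3, group 17) vs Se (period 4, group 16): the stated order agrees with the simple trend.
(D) P (period 3, group 15) vs S (period 3, group 16): the stated order contradicts the simple trend.
The exception is (D): S (3p⁴) ionizes more easily than half-filled P (3p³) because the paired 3p electron in S is pushed out by e⁻–e⁻ repulsion.

(D)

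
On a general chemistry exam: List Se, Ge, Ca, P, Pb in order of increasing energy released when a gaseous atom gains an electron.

P is in period 3, group 15; Ca is in period 4, group 2; Ge is in period 4, group 14; Se is in period 4, group 16; Pb is in period 6, group 14.
Atoms with high Z_eff and room in the valence shell (especially the halogens) have the most exothermic electron affinities.
These span different periods and groups, so the two trends combine.
Pb > Ca: period and group pull opposite ways; the across-period shift dominates (35 vs 2 kJ/mol).
P > Pb: both effects reinforce here, so P is clearly the higher of the two.
Ge > P: this pair runs against the simple trend — see the exception note.
Se > Ge: Se lies to the right of Ge in period 4, so the across-period effect alone puts Se higher.
Note the exception: Ge has a higher electron affinity than P, contrary to the simple trend — adding an electron to P's half-filled np³ subshell costs electron-pairing energy.
Tabulated electron affinity (kJ/mol): P 72, Ca 2, Ge 119, Se 195, Pb 35.
So from lowest to highest: Ca < Pb < P < Ge < Se.

Ca < Pb < P < Ge < Se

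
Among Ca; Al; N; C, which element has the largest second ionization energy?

IE_2 is the cost of taking one more electron from the +1 cation: Ca⁺ still has 1 valence electron; Al⁺ still has 2 valence electrons; N⁺ still has 4 valence electrons; C⁺ still has 3 valence electrons.
All are still removing valence electrons, so compare the +1 ions as you would atoms: IE_2 generally rises across a period (higher Z_eff) and falls down a group (larger shell), subject to the usual subshell exceptions.
Valence configurations: Ca⁺ [Ar]4s¹, Al⁺ [Ne]3s², N⁺ [He]2s²2p², C⁺ [He]2s²2p¹.
Tabulated IE_2 (kJ/mol): Ca 1145, Al 1817, N 2856, C 2353.
Overall IE_2 order: Ca < Al < C < N.

N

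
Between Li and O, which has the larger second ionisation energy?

Li

After 1 electron has been removed, what remains? Li⁺ is the bare [He] core; O⁺ still has 5 valence electrons.
Core electrons are held far more tightly than valence electrons, so Li tops the IE_2 order.
The numbers (kJ/mol): Li 7298, O 3388.
So the second ionization energies run O < Li.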